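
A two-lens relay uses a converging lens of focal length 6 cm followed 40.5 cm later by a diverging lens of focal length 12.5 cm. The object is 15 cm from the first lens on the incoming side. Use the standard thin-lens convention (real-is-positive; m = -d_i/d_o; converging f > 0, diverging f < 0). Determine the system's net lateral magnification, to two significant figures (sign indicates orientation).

-0.19

Lens 1: 1/d_i1 = 1/f_1 - 1/d_o1 = 1/6 - 1/15 = 0.10000 cm^-1, so d_i1 = 10.000 cm.
m_1 = -(10.000)/15 = -0.6667.
The intermediate image is 10.000 cm to the right of lens 1, so d_o2 = L - d_i1 = 40.5 - 10.000 = 30.500 cm.
Lens 2: 1/d_i2 = 1/f_2 - 1/d_o2 = 1/(-12.5) - 1/(30.500) = -0.11279 cm^-1, so d_i2 = -8.866 cm.
m_2 = -(-8.866)/(30.500) = 0.2907.
Overall magnification: m = m_1 m_2 = -0.1938.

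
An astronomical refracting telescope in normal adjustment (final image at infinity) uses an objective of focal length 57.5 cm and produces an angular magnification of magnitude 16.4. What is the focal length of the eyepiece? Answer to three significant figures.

|M| = f_obj/f_eye, so f_eye = f_obj/|M| = 57.5/16.4 = 3.506 cm.

3.51 cm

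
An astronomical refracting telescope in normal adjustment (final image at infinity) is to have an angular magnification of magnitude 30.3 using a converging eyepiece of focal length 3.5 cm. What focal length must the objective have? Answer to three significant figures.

106 cm

|M| = f_obj/|f_eye|, so f_obj = |M| x |f_eye| = 30.3 x 3.5 = 106.050 cm.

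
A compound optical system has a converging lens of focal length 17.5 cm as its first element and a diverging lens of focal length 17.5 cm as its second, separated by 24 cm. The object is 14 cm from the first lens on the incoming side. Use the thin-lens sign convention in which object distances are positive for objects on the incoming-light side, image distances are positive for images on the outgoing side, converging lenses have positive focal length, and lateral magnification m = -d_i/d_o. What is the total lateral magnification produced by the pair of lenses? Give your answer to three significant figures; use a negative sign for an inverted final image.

0.785

Applying the thin-lens equation to the first lens, 1/17.5 = 1/14 + 1/d_i1, which gives d_i1 = -70.000 cm.
Its lateral magnification is m_1 = -d_i1/d_o1 = -(-70.000)/14 = 5.0000.
With d_i1 < 0 the first image is virtual and lies on the object side; the object distance for lens 2 is d_o2 = 24 - (-70.000) = 94.000 cm.
Applying the thin-lens equation again with f_2 = -17.5 cm and d_o2 = 94.000 cm gives d_i2 = -14.753 cm.
m_2 = -(-14.753)/(94.000) = 0.1570.
Overall magnification: m = m_1 m_2 = 0.7848.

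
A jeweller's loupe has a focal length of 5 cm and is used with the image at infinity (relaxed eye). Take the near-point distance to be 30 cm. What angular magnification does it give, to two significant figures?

6.0

M = D/f = 30/5 = 6.000.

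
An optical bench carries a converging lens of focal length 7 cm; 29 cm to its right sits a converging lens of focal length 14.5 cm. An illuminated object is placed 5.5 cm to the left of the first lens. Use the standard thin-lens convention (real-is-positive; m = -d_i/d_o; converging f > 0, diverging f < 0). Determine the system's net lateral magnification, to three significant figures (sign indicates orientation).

Applying the thin-lens equation to the first lens, 1/7 = 1/5.5 + 1/d_i1, which gives d_i1 = -25.667 cm.
Its lateral magnification is m_1 = -d_i1/d_o1 = -(-25.667)/5.5 = 4.6667.
The intermediate image is virtual, 25.667 cm to the left of lens 1, so d_o2 = L - d_i1 = 29 - (-25.667) = 54.667 cm.
Applying the thin-lens equation again with f_2 = 14.5 cm and d_o2 = 54.667 cm gives d_i2 = 19.734 cm.
m_2 = -(19.734)/(54.667) = -0.3610.
Overall magnification: m = m_1 m_2 = -1.6846.

-1.68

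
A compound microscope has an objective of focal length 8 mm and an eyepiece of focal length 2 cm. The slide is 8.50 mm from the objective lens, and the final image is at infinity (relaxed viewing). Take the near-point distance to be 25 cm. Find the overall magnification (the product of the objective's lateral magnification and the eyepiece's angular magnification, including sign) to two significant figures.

Convert to cm: f_obj = 8 mm = 0.8 cm; d_o = 8.50 mm = 0.85 cm.
Objective: 1/d_i = 1/f_obj - 1/d_o = 1/0.8 - 1/0.85 = 0.07353 cm^-1, so d_i = 13.600 cm.
m_obj = -d_i/d_o = -13.600/0.85 = -16.000.
Eyepiece angular magnification (image at infinity): M_eye = D/f_e = 25/2 = 12.500.
Overall M = m_obj x M_eye = (-16.000)(12.500) = -200.00.

-200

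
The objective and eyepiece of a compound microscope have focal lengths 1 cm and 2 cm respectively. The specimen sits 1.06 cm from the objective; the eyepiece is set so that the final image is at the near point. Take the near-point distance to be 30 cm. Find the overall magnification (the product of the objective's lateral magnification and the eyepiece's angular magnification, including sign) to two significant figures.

-270

Objective: 1/d_i = 1/f_obj - 1/d_o = 1/1 - 1/1.06 = 0.05660 cm^-1, so d_i = 17.667 cm.
m_obj = -d_i/d_o = -17.667/1.06 = -16.667.
Eyepiece angular magnification (image at near point): M_eye = 1 + D/f_e = 1 + 30/2 = 16.000.
Overall M = m_obj x M_eye = (-16.667)(16.000) = -266.67.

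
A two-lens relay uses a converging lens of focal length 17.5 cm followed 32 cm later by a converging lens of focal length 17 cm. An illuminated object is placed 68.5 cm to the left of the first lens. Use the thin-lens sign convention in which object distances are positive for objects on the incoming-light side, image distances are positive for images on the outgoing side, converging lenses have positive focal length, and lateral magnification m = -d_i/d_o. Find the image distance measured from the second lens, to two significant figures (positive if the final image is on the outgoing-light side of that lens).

-17 cm

Lens 1: 1/d_i1 = 1/f_1 - 1/d_o1 = 1/17.5 - 1/68.5 = 0.04254 cm^-1, so d_i1 = 23.505 cm.
Object distance for lens 2: d_o2 = 32 - 23.505 = 8.495 cm.
Lens 2: 1/d_i2 = 1/f_2 - 1/d_o2 = 1/17 - 1/(8.495) = -0.05889 cm^-1, so d_i2 = -16.980 cm.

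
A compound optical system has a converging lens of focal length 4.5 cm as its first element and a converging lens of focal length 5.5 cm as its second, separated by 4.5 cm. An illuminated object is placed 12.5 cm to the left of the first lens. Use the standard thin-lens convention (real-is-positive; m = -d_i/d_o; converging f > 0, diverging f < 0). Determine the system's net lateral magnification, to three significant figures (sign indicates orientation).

-0.385

Lens 1: 1/d_i1 = 1/f_1 - 1/d_o1 = 1/4.5 - 1/12.5 = 0.14222 cm^-1, so d_i1 = 7.031 cm.
m_1 = -(7.031)/12.5 = -0.5625.
This image would form 7.031 cm past lens 1, i.e. 2.531 cm beyond lens 2, so it is a virtual object for lens 2: d_o2 = 4.5 - 7.031 = -2.531 cm.
Lens 2: 1/d_i2 = 1/f_2 - 1/d_o2 = 1/5.5 - 1/(-2.531) = 0.57688 cm^-1, so d_i2 = 1.733 cm.
m_2 = -(1.733)/(-2.531) = 0.6848.
The system's lateral magnification is m_1 m_2 = (-0.5625)(0.6848) = -0.3852.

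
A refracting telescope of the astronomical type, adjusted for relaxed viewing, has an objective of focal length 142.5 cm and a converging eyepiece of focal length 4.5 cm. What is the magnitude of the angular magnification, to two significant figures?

|M| = f_obj/|f_eye| = 142.5/4.5 = 31.667.

32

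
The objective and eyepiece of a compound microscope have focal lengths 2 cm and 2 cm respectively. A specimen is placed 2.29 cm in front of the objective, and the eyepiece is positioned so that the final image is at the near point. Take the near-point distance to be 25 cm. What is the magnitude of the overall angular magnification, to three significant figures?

Objective: 1/d_i = 1/f_obj - 1/d_o = 1/2 - 1/2.29 = 0.06332 cm^-1, so d_i = 15.793 cm.
m_obj = -d_i/d_o = -15.793/2.29 = -6.897.
Eyepiece angular magnification (image at near point): M_eye = 1 + D/f_e = 1 + 25/2 = 13.500.
Overall M = m_obj x M_eye = (-6.897)(13.500) = -93.10.
|M| = 93.10.

93.1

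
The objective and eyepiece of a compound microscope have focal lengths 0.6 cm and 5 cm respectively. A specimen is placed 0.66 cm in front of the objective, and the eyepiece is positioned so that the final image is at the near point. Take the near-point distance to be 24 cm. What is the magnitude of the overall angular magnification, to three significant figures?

58.0

Objective: 1/d_i = 1/f_obj - 1/d_o = 1/0.6 - 1/0.66 = 0.15152 cm^-1, so d_i = 6.600 cm.
m_obj = -d_i/d_o = -6.600/0.66 = -10.000.
Eyepiece angular magnification (image at near point): M_eye = 1 + D/f_e = 1 + 24/5 = 5.800.
Overall M = m_obj x M_eye = (-10.000)(5.800) = -58.00.
|M| = 58.00.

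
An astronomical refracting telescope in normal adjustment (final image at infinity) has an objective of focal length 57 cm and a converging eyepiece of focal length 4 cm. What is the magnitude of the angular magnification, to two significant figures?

|M| = f_obj/|f_eye| = 57/4 = 14.250.

14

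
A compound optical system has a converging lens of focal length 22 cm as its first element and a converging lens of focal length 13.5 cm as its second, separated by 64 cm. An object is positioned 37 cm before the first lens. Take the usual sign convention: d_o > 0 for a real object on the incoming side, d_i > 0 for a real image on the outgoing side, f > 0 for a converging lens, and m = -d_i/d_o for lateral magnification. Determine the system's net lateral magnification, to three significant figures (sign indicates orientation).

-5.26

Applying the thin-lens equation to the first lens, 1/22 = 1/37 + 1/d_i1, which gives d_i1 = 54.267 cm.
Its lateral magnification is m_1 = -d_i1/d_o1 = -(54.267)/37 = -1.4667.
That image sits 9.733 cm in front of the second lens, so d_o2 = 9.733 cm.
Applying the thin-lens equation again with f_2 = 13.5 cm and d_o2 = 9.733 cm gives d_i2 = -34.885 cm.
m_2 = -(-34.885)/(9.733) = 3.5841.
The system's lateral magnification is m_1 m_2 = (-1.4667)(3.5841) = -5.2566.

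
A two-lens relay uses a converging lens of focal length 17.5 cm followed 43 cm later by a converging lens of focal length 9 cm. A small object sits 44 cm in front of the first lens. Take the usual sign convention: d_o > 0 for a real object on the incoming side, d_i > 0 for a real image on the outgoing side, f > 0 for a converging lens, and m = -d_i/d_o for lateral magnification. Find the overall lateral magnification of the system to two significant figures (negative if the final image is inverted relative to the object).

First lens: d_i1 = 1/(1/17.5 - 1/44) = 29.057 cm.
m_1 = -(29.057)/44 = -0.6604.
Object distance for lens 2: d_o2 = 43 - 29.057 = 13.943 cm.
Second lens: d_i2 = 1/(1/9 - 1/(13.943)) = 25.385 cm.
m_2 = -(25.385)/(13.943) = -1.8206.
Total m = m_1 x m_2 = (-0.6604)(-1.8206) = 1.2023.

1.2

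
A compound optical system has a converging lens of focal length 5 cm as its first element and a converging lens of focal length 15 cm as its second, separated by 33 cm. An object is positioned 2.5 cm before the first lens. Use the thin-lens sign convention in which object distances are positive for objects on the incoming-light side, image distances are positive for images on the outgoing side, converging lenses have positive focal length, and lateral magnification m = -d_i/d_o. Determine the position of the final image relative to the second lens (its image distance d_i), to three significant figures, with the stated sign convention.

Lens 1: 1/d_i1 = 1/f_1 - 1/d_o1 = 1/5 - 1/2.5 = -0.20000 cm^-1, so d_i1 = -5.000 cm.
The intermediate image is virtual, 5.000 cm to the left of lens 1, so d_o2 = L - d_i1 = 33 - (-5.000) = 38.000 cm.
Lens 2: 1/d_i2 = 1/f_2 - 1/d_o2 = 1/15 - 1/(38.000) = 0.04035 cm^-1, so d_i2 = 24.783 cm.

24.8 cm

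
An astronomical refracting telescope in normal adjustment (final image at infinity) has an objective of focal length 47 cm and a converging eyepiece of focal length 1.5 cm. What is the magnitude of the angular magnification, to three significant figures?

31.3

|M| = f_obj/|f_eye| = 47/1.5 = 31.333.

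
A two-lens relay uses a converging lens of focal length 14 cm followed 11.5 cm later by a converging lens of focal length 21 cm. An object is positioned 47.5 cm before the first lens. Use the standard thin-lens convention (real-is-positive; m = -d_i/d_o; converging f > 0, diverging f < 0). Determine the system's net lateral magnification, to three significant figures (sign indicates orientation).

First lens: d_i1 = 1/(1/14 - 1/47.5) = 19.851 cm.
m_1 = -(19.851)/47.5 = -0.4179.
This image would form 19.851 cm past lens 1, i.e. 8.351 cm beyond lens 2, so it is a virtual object for lens 2: d_o2 = 11.5 - 19.851 = -8.351 cm.
Second lens: d_i2 = 1/(1/21 - 1/(-8.351)) = 5.975 cm.
m_2 = -(5.975)/(-8.351) = 0.7155.
The system's lateral magnification is m_1 m_2 = (-0.4179)(0.7155) = -0.2990.

-0.299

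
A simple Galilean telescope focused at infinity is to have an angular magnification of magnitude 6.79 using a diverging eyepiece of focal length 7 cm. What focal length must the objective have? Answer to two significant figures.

|M| = f_obj/|f_eye|, so f_obj = |M| x |f_eye| = 6.79 x 7 = 47.530 cm.

48 cm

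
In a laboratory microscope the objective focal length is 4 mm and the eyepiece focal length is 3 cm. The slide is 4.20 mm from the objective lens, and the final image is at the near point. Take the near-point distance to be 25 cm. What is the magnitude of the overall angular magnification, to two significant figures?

Convert to cm: f_obj = 4 mm = 0.4 cm; d_o = 4.20 mm = 0.42 cm.
Objective: 1/d_i = 1/f_obj - 1/d_o = 1/0.4 - 1/0.42 = 0.11905 cm^-1, so d_i = 8.400 cm.
m_obj = -d_i/d_o = -8.400/0.42 = -20.000.
Eyepiece angular magnification (image at near point): M_eye = 1 + D/f_e = 1 + 25/3 = 9.333.
Overall M = m_obj x M_eye = (-20.000)(9.333) = -186.67.
|M| = 186.67.

190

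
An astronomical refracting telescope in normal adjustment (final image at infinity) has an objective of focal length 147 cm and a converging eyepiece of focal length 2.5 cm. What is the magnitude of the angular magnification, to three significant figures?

58.8

|M| = f_obj/|f_eye| = 147/2.5 = 58.800.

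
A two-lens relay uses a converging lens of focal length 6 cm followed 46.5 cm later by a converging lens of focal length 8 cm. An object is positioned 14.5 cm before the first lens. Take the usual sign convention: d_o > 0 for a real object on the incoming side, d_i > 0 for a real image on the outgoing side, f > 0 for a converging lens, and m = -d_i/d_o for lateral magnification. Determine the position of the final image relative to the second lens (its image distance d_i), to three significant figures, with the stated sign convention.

10.3 cm

Lens 1: 1/d_i1 = 1/f_1 - 1/d_o1 = 1/6 - 1/14.5 = 0.09770 cm^-1, so d_i1 = 10.235 cm.
The intermediate image is 10.235 cm to the right of lens 1, so d_o2 = L - d_i1 = 46.5 - 10.235 = 36.265 cm.
Lens 2: 1/d_i2 = 1/f_2 - 1/d_o2 = 1/8 - 1/(36.265) = 0.09742 cm^-1, so d_i2 = 10.264 cm.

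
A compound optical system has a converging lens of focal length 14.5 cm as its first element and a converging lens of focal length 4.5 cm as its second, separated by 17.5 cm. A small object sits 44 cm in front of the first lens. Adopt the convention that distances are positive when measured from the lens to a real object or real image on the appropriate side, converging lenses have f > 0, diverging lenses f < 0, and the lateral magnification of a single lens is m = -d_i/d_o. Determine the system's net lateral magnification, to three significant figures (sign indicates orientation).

-0.256

First lens: d_i1 = 1/(1/14.5 - 1/44) = 21.627 cm.
m_1 = -(21.627)/44 = -0.4915.
This image would form 21.627 cm past lens 1, i.e. 4.127 cm beyond lens 2, so it is a virtual object for lens 2: d_o2 = 17.5 - 21.627 = -4.127 cm.
Second lens: d_i2 = 1/(1/4.5 - 1/(-4.127)) = 2.153 cm.
m_2 = -(2.153)/(-4.127) = 0.5216.
Total m = m_1 x m_2 = (-0.4915)(0.5216) = -0.2564.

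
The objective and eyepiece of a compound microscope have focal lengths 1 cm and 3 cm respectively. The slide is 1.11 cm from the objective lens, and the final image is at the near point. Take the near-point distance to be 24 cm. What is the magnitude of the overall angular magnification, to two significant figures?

82

Objective: 1/d_i = 1/f_obj - 1/d_o = 1/1 - 1/1.11 = 0.09910 cm^-1, so d_i = 10.091 cm.
m_obj = -d_i/d_o = -10.091/1.11 = -9.091.
Eyepiece angular magnification (image at near point): M_eye = 1 + D/f_e = 1 + 24/3 = 9.000.
Overall M = m_obj x M_eye = (-9.091)(9.000) = -81.82.
|M| = 81.82.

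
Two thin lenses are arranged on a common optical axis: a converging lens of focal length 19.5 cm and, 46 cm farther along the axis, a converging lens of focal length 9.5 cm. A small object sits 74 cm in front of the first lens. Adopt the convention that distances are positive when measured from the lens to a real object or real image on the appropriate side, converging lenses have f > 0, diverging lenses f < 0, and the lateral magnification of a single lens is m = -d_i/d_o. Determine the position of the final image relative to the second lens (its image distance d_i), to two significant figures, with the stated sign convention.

19 cm

First lens: d_i1 = 1/(1/19.5 - 1/74) = 26.477 cm.
The intermediate image is 26.477 cm to the right of lens 1, so d_o2 = L - d_i1 = 46 - 26.477 = 19.523 cm.
Second lens: d_i2 = 1/(1/9.5 - 1/(19.523)) = 18.504 cm.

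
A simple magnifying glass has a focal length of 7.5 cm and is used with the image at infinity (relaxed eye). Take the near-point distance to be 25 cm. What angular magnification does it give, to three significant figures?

3.33

M = D/f = 25/7.5 = 3.333.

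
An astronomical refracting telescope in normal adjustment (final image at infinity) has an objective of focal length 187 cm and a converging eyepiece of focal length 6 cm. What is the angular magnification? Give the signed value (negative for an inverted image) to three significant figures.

-31.2

M = -f_obj/f_eye = -187/(6) = -31.167.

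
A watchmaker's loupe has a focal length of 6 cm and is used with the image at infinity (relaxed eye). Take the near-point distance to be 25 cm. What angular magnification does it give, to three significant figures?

4.17

M = D/f = 25/6 = 4.167.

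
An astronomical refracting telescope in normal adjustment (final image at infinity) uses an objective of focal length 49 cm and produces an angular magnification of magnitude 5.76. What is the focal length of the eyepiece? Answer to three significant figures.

|M| = f_obj/f_eye, so f_eye = f_obj/|M| = 49/5.76 = 8.507 cm.

8.51 cm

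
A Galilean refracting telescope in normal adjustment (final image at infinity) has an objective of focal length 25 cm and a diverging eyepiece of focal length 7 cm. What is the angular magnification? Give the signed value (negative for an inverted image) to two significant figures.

M = -f_obj/f_eye = -25/(-7) = 3.571.

3.6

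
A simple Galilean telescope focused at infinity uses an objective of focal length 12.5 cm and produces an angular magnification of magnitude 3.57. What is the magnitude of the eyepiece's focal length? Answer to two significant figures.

3.5 cm

|M| = f_obj/|f_eye|, so |f_eye| = f_obj/|M| = 12.5/3.57 = 3.501 cm.
(The eyepiece is diverging, so its signed focal length is -3.501 cm.)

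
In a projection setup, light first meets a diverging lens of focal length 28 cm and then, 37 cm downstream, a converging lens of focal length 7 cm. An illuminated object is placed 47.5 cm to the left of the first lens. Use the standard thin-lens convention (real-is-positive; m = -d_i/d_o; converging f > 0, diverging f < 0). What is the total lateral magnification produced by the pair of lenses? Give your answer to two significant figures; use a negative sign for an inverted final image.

-0.055

Applying the thin-lens equation to the first lens, 1/(-28) = 1/47.5 + 1/d_i1, which gives d_i1 = -17.616 cm.
Its lateral magnification is m_1 = -d_i1/d_o1 = -(-17.616)/47.5 = 0.3709.
With d_i1 < 0 the first image is virtual and lies on the object side; the object distance for lens 2 is d_o2 = 37 - (-17.616) = 54.616 cm.
Applying the thin-lens equation again with f_2 = 7 cm and d_o2 = 54.616 cm gives d_i2 = 8.029 cm.
m_2 = -(8.029)/(54.616) = -0.1470.
Total m = m_1 x m_2 = (0.3709)(-0.1470) = -0.0545.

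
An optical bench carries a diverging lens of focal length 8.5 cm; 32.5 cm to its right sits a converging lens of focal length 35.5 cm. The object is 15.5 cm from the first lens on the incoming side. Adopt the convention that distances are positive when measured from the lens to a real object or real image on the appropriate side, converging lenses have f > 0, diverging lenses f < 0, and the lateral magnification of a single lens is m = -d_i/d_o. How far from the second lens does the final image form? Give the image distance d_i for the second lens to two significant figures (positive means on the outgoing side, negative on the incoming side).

Lens 1: 1/d_i1 = 1/f_1 - 1/d_o1 = 1/(-8.5) - 1/15.5 = -0.18216 cm^-1, so d_i1 = -5.490 cm.
The intermediate image is virtual, 5.490 cm to the left of lens 1, so d_o2 = L - d_i1 = 32.5 - (-5.490) = 37.990 cm.
Lens 2: 1/d_i2 = 1/f_2 - 1/d_o2 = 1/35.5 - 1/(37.990) = 0.00185 cm^-1, so d_i2 = 541.709 cm.

540 cm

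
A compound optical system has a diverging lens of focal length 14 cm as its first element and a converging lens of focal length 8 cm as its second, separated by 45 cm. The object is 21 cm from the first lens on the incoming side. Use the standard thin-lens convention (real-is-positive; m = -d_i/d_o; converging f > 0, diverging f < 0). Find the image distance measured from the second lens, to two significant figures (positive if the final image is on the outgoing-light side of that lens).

Lens 1: 1/d_i1 = 1/f_1 - 1/d_o1 = 1/(-14) - 1/21 = -0.11905 cm^-1, so d_i1 = -8.400 cm.
The intermediate image is virtual, 8.400 cm to the left of lens 1, so d_o2 = L - d_i1 = 45 - (-8.400) = 53.400 cm.
Lens 2: 1/d_i2 = 1/f_2 - 1/d_o2 = 1/8 - 1/(53.400) = 0.10627 cm^-1, so d_i2 = 9.410 cm.

9.4 cm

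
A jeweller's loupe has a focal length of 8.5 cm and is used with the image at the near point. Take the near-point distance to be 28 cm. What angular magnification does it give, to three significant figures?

M = 1 + D/f = 1 + 28/8.5 = 4.294.

4.29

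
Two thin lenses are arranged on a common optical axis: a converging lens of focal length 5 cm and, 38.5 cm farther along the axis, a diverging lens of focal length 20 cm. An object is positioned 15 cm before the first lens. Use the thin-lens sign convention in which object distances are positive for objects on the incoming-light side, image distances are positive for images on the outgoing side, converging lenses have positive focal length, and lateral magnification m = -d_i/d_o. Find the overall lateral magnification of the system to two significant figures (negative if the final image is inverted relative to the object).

Applying the thin-lens equation to the first lens, 1/5 = 1/15 + 1/d_i1, which gives d_i1 = 7.500 cm.
Its lateral magnification is m_1 = -d_i1/d_o1 = -(7.500)/15 = -0.5000.
The intermediate image is 7.500 cm to the right of lens 1, so d_o2 = L - d_i1 = 38.5 - 7.500 = 31.000 cm.
Applying the thin-lens equation again with f_2 = -20 cm and d_o2 = 31.000 cm gives d_i2 = -12.157 cm.
m_2 = -(-12.157)/(31.000) = 0.3922.
Overall magnification: m = m_1 m_2 = -0.1961.

-0.20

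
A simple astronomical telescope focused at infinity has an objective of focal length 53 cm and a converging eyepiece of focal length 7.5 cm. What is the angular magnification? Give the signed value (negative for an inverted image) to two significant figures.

M = -f_obj/f_eye = -53/(7.5) = -7.067.

-7.1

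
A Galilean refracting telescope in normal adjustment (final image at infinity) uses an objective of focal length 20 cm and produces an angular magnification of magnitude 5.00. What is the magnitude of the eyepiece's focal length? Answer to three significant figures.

4.00 cm

|M| = f_obj/|f_eye|, so |f_eye| = f_obj/|M| = 20/5.0 = 4.000 cm.
(The eyepiece is diverging, so its signed focal length is -4.000 cm.)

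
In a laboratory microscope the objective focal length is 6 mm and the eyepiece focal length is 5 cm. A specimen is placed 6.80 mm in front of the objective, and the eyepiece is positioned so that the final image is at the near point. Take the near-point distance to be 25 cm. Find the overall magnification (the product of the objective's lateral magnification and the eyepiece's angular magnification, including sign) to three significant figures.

Convert to cm: f_obj = 6 mm = 0.6 cm; d_o = 6.80 mm = 0.68 cm.
Objective: 1/d_i = 1/f_obj - 1/d_o = 1/0.6 - 1/0.68 = 0.19608 cm^-1, so d_i = 5.100 cm.
m_obj = -d_i/d_o = -5.100/0.68 = -7.500.
Eyepiece angular magnification (image at near point): M_eye = 1 + D/f_e = 1 + 25/5 = 6.000.
Overall M = m_obj x M_eye = (-7.500)(6.000) = -45.00.

-45.0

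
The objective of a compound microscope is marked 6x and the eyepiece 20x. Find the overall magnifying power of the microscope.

The overall magnification of a compound microscope is the product of the objective and eyepiece magnifications:
M = M_obj x M_eye = 6 x 20 = 120.

120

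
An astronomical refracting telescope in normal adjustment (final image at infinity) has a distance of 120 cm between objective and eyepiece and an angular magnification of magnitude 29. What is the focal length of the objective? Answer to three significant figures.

116 cm

In normal adjustment the tube length equals f_obj + f_eye and |M| = f_obj/f_eye.
So f_obj = 29 f_eye and 29 f_eye + f_eye = 120 cm, giving f_eye = 120/30 = 4.000 cm and f_obj = 116.000 cm.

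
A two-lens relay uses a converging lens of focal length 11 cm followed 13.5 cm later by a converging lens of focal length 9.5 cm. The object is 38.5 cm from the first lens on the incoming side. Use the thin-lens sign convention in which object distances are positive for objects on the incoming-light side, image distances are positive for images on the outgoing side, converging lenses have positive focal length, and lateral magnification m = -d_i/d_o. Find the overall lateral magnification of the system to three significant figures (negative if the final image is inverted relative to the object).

Applying the thin-lens equation to the first lens, 1/11 = 1/38.5 + 1/d_i1, which gives d_i1 = 15.400 cm.
Its lateral magnification is m_1 = -d_i1/d_o1 = -(15.400)/38.5 = -0.4000.
Since 15.400 cm > 13.5 cm, the first image lies past the second lens and serves as a virtual object: d_o2 = L - d_i1 = -1.900 cm.
Applying the thin-lens equation again with f_2 = 9.5 cm and d_o2 = -1.900 cm gives d_i2 = 1.583 cm.
m_2 = -(1.583)/(-1.900) = 0.8333.
Total m = m_1 x m_2 = (-0.4000)(0.8333) = -0.3333.

-0.333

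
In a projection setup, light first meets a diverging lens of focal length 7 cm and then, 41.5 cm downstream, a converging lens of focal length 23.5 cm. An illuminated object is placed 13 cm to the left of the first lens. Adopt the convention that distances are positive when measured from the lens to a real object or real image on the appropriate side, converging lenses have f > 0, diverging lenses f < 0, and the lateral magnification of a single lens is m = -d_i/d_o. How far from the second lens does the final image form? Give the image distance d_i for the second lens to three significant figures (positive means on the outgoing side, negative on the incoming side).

First lens: d_i1 = 1/(1/(-7) - 1/13) = -4.550 cm.
The intermediate image is virtual, 4.550 cm to the left of lens 1, so d_o2 = L - d_i1 = 41.5 - (-4.550) = 46.050 cm.
Second lens: d_i2 = 1/(1/23.5 - 1/(46.050)) = 47.990 cm.

48.0 cm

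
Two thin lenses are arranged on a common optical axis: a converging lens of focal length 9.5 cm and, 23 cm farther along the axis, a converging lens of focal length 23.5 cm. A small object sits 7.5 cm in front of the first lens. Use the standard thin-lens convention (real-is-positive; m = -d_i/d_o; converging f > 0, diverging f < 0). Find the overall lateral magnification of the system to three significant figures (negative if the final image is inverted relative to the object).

First lens: d_i1 = 1/(1/9.5 - 1/7.5) = -35.625 cm.
m_1 = -(-35.625)/7.5 = 4.7500.
With d_i1 < 0 the first image is virtual and lies on the object side; the object distance for lens 2 is d_o2 = 23 - (-35.625) = 58.625 cm.
Second lens: d_i2 = 1/(1/23.5 - 1/(58.625)) = 39.222 cm.
m_2 = -(39.222)/(58.625) = -0.6690.
Overall magnification: m = m_1 m_2 = -3.1779.

-3.18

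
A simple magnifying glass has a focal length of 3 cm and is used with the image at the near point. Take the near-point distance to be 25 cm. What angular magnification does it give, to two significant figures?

9.3

M = 1 + D/f = 1 + 25/3 = 9.333.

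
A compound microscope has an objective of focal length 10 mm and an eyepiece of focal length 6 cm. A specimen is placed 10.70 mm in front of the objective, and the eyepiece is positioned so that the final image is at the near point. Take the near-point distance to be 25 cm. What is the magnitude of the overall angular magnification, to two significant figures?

Convert to cm: f_obj = 10 mm = 1 cm; d_o = 10.70 mm = 1.07 cm.
Objective: 1/d_i = 1/f_obj - 1/d_o = 1/1 - 1/1.07 = 0.06542 cm^-1, so d_i = 15.286 cm.
m_obj = -d_i/d_o = -15.286/1.07 = -14.286.
Eyepiece angular magnification (image at near point): M_eye = 1 + D/f_e = 1 + 25/6 = 5.167.
Overall M = m_obj x M_eye = (-14.286)(5.167) = -73.81.
|M| = 73.81.

74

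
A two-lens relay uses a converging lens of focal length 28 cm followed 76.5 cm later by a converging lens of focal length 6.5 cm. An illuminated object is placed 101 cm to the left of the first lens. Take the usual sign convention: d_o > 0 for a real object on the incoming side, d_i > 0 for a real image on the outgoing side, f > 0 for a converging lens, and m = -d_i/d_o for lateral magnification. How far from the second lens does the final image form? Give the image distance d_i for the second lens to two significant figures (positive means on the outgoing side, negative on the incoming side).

First lens: d_i1 = 1/(1/28 - 1/101) = 38.740 cm.
The intermediate image is 38.740 cm to the right of lens 1, so d_o2 = L - d_i1 = 76.5 - 38.740 = 37.760 cm.
Second lens: d_i2 = 1/(1/6.5 - 1/(37.760)) = 7.852 cm.

7.9 cm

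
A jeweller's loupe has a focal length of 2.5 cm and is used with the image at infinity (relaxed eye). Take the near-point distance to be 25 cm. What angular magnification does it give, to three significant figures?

10.0

M = D/f = 25/2.5 = 10.000.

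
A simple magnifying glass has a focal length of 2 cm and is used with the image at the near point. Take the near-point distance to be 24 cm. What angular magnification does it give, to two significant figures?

13

M = 1 + D/f = 1 + 24/2 = 13.000.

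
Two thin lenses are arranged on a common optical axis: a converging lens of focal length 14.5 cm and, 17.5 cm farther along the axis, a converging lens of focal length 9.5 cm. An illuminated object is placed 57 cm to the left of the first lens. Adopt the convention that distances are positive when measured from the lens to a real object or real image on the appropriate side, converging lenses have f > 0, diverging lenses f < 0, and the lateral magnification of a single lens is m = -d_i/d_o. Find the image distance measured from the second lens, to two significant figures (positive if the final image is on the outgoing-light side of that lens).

Applying the thin-lens equation to the first lens, 1/14.5 = 1/57 + 1/d_i1, which gives d_i1 = 19.447 cm.
This image would form 19.447 cm past lens 1, i.e. 1.947 cm beyond lens 2, so it is a virtual object for lens 2: d_o2 = 17.5 - 19.447 = -1.947 cm.
Applying the thin-lens equation again with f_2 = 9.5 cm and d_o2 = -1.947 cm gives d_i2 = 1.616 cm.

1.6 cm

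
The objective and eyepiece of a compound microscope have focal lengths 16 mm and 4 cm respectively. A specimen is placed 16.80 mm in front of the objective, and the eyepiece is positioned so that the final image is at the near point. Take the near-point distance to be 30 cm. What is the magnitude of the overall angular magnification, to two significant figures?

Convert to cm: f_obj = 16 mm = 1.6 cm; d_o = 16.80 mm = 1.68 cm.
Objective: 1/d_i = 1/f_obj - 1/d_o = 1/1.6 - 1/1.68 = 0.02976 cm^-1, so d_i = 33.600 cm.
m_obj = -d_i/d_o = -33.600/1.68 = -20.000.
Eyepiece angular magnification (image at near point): M_eye = 1 + D/f_e = 1 + 30/4 = 8.500.
Overall M = m_obj x M_eye = (-20.000)(8.500) = -170.00.
|M| = 170.00.

170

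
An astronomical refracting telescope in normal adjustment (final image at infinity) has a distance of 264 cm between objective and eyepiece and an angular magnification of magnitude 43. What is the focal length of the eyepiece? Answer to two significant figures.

6.0 cm

In normal adjustment the tube length equals f_obj + f_eye and |M| = f_obj/f_eye.
So f_obj = 43 f_eye and 43 f_eye + f_eye = 264 cm, giving f_eye = 264/44 = 6.000 cm and f_obj = 258.000 cm.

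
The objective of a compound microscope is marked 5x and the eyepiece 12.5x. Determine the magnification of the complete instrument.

62.5

The overall magnification of a compound microscope is the product of the objective and eyepiece magnifications:
M = M_obj x M_eye = 5 x 12.5 = 62.5.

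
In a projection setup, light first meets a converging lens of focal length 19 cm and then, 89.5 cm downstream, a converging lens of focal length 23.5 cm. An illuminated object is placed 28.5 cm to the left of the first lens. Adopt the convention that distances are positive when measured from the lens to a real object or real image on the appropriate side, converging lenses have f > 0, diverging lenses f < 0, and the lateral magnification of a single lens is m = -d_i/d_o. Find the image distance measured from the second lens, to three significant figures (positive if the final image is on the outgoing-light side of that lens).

Applying the thin-lens equation to the first lens, 1/19 = 1/28.5 + 1/d_i1, which gives d_i1 = 57.000 cm.
Object distance for lens 2: d_o2 = 89.5 - 57.000 = 32.500 cm.
Applying the thin-lens equation again with f_2 = 23.5 cm and d_o2 = 32.500 cm gives d_i2 = 84.861 cm.

84.9 cm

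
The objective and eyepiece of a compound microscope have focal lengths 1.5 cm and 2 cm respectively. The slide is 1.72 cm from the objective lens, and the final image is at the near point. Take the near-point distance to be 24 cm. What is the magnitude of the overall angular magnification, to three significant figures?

Objective: 1/d_i = 1/f_obj - 1/d_o = 1/1.5 - 1/1.72 = 0.08527 cm^-1, so d_i = 11.727 cm.
m_obj = -d_i/d_o = -11.727/1.72 = -6.818.
Eyepiece angular magnification (image at near point): M_eye = 1 + D/f_e = 1 + 24/2 = 13.000.
Overall M = m_obj x M_eye = (-6.818)(13.000) = -88.64.
|M| = 88.64.

88.6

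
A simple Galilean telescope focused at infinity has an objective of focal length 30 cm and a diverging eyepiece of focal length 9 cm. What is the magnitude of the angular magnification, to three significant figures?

3.33

|M| = f_obj/|f_eye| = 30/9 = 3.333.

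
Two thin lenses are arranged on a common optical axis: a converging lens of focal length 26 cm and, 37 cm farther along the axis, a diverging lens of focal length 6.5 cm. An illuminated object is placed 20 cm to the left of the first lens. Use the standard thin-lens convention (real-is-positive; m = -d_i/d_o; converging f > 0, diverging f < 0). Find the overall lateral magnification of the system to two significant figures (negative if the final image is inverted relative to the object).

0.22

First lens: d_i1 = 1/(1/26 - 1/20) = -86.667 cm.
m_1 = -(-86.667)/20 = 4.3333.
The intermediate image is virtual, 86.667 cm to the left of lens 1, so d_o2 = L - d_i1 = 37 - (-86.667) = 123.667 cm.
Second lens: d_i2 = 1/(1/(-6.5) - 1/(123.667)) = -6.175 cm.
m_2 = -(-6.175)/(123.667) = 0.0499.
Total m = m_1 x m_2 = (4.3333)(0.0499) = 0.2164.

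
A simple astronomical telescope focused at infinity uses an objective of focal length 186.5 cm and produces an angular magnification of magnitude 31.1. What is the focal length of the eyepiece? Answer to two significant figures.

|M| = f_obj/f_eye, so f_eye = f_obj/|M| = 186.5/31.1 = 5.997 cm.

6.0 cm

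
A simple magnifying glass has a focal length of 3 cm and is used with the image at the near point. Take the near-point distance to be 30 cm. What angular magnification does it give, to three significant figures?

M = 1 + D/f = 1 + 30/3 = 11.000.

11.0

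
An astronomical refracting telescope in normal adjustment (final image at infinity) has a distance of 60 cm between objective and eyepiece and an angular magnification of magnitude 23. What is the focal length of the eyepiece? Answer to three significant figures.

In normal adjustment the tube length equals f_obj + f_eye and |M| = f_obj/f_eye.
So f_obj = 23 f_eye and 23 f_eye + f_eye = 60 cm, giving f_eye = 60/24 = 2.500 cm and f_obj = 57.500 cm.

2.50 cm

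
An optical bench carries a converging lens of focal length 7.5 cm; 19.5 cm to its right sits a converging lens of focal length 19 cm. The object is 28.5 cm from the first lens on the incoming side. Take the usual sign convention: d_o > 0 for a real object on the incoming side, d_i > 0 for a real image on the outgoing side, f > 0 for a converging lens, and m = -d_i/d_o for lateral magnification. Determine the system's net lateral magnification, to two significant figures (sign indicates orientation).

Applying the thin-lens equation to the first lens, 1/7.5 = 1/28.5 + 1/d_i1, which gives d_i1 = 10.179 cm.
Its lateral magnification is m_1 = -d_i1/d_o1 = -(10.179)/28.5 = -0.3571.
Object distance for lens 2: d_o2 = 19.5 - 10.179 = 9.321 cm.
Applying the thin-lens equation again with f_2 = 19 cm and d_o2 = 9.321 cm gives d_i2 = -18.299 cm.
m_2 = -(-18.299)/(9.321) = 1.9631.
Overall magnification: m = m_1 m_2 = -0.7011.

-0.70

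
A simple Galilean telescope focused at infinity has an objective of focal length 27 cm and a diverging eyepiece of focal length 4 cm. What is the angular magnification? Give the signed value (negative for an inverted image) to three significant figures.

6.75

M = -f_obj/f_eye = -27/(-4) = 6.750.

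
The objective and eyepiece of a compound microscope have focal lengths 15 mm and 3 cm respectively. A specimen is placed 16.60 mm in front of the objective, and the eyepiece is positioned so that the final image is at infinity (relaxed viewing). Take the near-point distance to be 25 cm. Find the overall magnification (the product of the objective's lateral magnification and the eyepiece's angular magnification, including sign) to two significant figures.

-78

Convert to cm: f_obj = 15 mm = 1.5 cm; d_o = 16.60 mm = 1.66 cm.
Objective: 1/d_i = 1/f_obj - 1/d_o = 1/1.5 - 1/1.66 = 0.06426 cm^-1, so d_i = 15.563 cm.
m_obj = -d_i/d_o = -15.563/1.66 = -9.375.
Eyepiece angular magnification (image at infinity): M_eye = D/f_e = 25/3 = 8.333.
Overall M = m_obj x M_eye = (-9.375)(8.333) = -78.13.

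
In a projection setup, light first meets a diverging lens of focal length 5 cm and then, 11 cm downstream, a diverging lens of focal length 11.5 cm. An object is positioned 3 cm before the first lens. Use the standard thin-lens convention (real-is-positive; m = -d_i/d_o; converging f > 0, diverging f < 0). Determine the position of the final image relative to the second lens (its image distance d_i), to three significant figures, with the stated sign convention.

First lens: d_i1 = 1/(1/(-5) - 1/3) = -1.875 cm.
The intermediate image is virtual, 1.875 cm to the left of lens 1, so d_o2 = L - d_i1 = 11 - (-1.875) = 12.875 cm.
Second lens: d_i2 = 1/(1/(-11.5) - 1/(12.875)) = -6.074 cm.

-6.07 cm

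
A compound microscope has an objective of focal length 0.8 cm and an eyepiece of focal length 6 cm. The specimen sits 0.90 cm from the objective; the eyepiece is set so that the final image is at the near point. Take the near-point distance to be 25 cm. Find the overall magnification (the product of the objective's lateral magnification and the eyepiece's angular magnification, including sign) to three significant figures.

Objective: 1/d_i = 1/f_obj - 1/d_o = 1/0.8 - 1/0.90 = 0.13889 cm^-1, so d_i = 7.200 cm.
m_obj = -d_i/d_o = -7.200/0.90 = -8.000.
Eyepiece angular magnification (image at near point): M_eye = 1 + D/f_e = 1 + 25/6 = 5.167.
Overall M = m_obj x M_eye = (-8.000)(5.167) = -41.33.

-41.3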